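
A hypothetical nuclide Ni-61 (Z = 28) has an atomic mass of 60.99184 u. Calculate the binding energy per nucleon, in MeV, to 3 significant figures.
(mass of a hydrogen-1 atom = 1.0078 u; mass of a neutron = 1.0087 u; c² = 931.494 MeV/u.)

The nucleus contains 28 protons and 61 − 28 = 33 neutrons.
Σm = 28·m(¹H) + 33·m_n = 28.2184 + 33.2871 = 61.5055 u
Δm = 61.5055 − 60.99184 = 0.51366 u
Binding energy = Δm·c² = 0.51366 × 931.494 MeV/u = 478.471 MeV
Per nucleon: 478.471 / 61 = 7.844 MeV

7.84 MeV/nucleon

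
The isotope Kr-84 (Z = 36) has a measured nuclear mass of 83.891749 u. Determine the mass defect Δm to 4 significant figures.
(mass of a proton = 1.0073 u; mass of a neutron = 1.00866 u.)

Z = 36, so N = A − Z = 84 − 36 = 48.
Mass of separated nucleons = 36(1.0073) + 48(1.00866) = 36.2628 + 48.41568 = 84.67848 u
Δm = 84.67848 − 83.891749 = 0.786731 u

0.7867 u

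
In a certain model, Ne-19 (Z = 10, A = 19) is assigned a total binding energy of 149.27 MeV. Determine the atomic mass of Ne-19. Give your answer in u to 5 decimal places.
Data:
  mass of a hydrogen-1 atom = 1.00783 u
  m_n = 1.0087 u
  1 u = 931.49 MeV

18.99635 u

Mass defect = 149.27 MeV / (931.49 MeV/u) = 0.1602486 u
Constituent mass = 10(1.00783) + 9(1.0087) = 19.15660 u
Atomic mass = 19.15660 − 0.1602486 = 18.9963514 u ≈ 18.99635 u (to 5 decimal places)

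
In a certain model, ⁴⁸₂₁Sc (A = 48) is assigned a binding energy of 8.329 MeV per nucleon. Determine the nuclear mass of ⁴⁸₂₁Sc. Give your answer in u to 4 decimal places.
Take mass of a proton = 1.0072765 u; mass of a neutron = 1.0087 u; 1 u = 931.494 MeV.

Total binding energy = 48 × 8.329 = 399.792 MeV
Mass defect = 399.792 MeV / (931.494 MeV/u) = 0.429194 u
Constituent mass = 21(1.0072765) + 27(1.0087) = 48.3877065 u
Nuclear mass = 48.3877065 − 0.429194 = 47.9585125 u ≈ 47.9585 u (to 4 decimal places)

47.9585 u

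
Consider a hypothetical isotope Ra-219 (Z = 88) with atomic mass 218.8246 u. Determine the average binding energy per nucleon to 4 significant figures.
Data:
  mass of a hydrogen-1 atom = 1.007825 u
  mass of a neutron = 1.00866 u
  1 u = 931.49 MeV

8.500 MeV/nucleon

Z = 88, so N = A − Z = 219 − 88 = 131.
Mass of separated nucleons = 88(1.007825) + 131(1.00866) = 88.688600 + 132.13446 = 220.823060 u
Mass defect Δm = 220.823060 − 218.8246 = 1.998460 u
Converting to energy: 1.998460 u × 931.49 MeV/u = 1861.55 MeV
BE/A = 1861.55 MeV / 219 = 8.500 MeV/nucleon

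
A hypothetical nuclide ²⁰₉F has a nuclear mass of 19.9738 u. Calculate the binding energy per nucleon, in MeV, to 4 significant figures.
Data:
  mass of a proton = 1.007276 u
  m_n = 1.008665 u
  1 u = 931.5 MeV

Total constituent mass: 9 × 1.007276 + 11 × 1.008665 = 20.160799 u
The mass defect is 20.160799 − 19.9738 = 0.186999 u.
Converting to energy: 0.186999 u × 931.5 MeV/u = 174.1896 MeV
BE/A = 174.1896 MeV / 20 = 8.709 MeV/nucleon

8.709 MeV/nucleon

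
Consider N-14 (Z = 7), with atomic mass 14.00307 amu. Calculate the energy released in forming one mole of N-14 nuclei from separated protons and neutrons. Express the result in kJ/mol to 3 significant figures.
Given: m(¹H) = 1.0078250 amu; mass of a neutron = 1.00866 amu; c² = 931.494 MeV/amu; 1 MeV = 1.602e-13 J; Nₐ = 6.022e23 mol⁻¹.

The nucleus contains 7 protons and 14 − 7 = 7 neutrons.
Σm = 7·m(¹H) + 7·m_n = 7.0547750 + 7.06062 = 14.1153950 amu
The mass defect is 14.1153950 − 14.00307 = 0.1123250 amu.
Converting to energy: 0.1123250 amu × 931.494 MeV/amu = 104.630 MeV
Per nucleus in joules: 104.630 MeV × 1.602e-13 J/MeV = 1.6762e-11 J
Per mole: 1.6762e-11 J × 6.022e23 mol⁻¹ = 1.0094e+13 J/mol

1.01e+10 kJ/mol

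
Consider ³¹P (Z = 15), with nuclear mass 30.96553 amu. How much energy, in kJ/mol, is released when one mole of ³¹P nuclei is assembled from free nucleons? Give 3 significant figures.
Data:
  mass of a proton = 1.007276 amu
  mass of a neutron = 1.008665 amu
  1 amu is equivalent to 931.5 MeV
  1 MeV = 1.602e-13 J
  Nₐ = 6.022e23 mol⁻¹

Mass of separated nucleons = 15(1.007276) + 16(1.008665) = 15.109140 + 16.138640 = 31.247780 amu
The mass defect is 31.247780 − 30.96553 = 0.282250 amu.
Binding energy = Δm·c² = 0.282250 × 931.5 MeV/amu = 262.916 MeV
Per nucleus in joules: 262.916 MeV × 1.602e-13 J/MeV = 4.2119e-11 J
Per mole: 4.2119e-11 J × 6.022e23 mol⁻¹ = 2.5364e+13 J/mol

2.54e+10 kJ/mol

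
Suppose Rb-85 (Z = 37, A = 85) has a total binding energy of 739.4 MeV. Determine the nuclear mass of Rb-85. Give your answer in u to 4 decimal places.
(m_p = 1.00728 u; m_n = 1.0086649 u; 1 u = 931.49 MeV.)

84.8915 u

Mass defect = 739.4 MeV / (931.49 MeV/u) = 0.793782 u
Constituent mass = 37(1.00728) + 48(1.0086649) = 85.6852752 u
Nuclear mass = 85.6852752 − 0.793782 = 84.8914932 u ≈ 84.8915 u (to 4 decimal places)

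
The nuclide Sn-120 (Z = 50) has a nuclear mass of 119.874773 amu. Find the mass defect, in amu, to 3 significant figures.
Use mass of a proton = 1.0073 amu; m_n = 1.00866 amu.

1.10 amu

Mass of separated nucleons = 50(1.0073) + 70(1.00866) = 50.3650 + 70.60620 = 120.97120 amu
The mass defect is 120.97120 − 119.874773 = 1.096427 amu.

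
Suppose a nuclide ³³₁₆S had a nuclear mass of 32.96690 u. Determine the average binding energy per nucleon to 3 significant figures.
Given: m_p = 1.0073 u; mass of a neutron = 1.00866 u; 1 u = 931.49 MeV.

Σm = 16·m_p + 17·m_n = 16.1168 + 17.14722 = 33.26402 u
The mass defect is 33.26402 − 32.96690 = 0.29712 u.
Converting to energy: 0.29712 u × 931.49 MeV/u = 276.764 MeV
BE/A = 276.764 MeV / 33 = 8.387 MeV/nucleon

8.39 MeV/nucleon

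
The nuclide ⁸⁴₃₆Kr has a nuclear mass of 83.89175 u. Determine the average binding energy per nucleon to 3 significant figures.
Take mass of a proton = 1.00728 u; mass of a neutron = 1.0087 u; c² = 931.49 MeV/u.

8.74 MeV/nucleon

Mass of separated nucleons = 36(1.00728) + 48(1.0087) = 36.26208 + 48.4176 = 84.67968 u
The mass defect is 84.67968 − 83.89175 = 0.78793 u.
Binding energy = Δm·c² = 0.78793 × 931.49 MeV/u = 733.949 MeV
BE/A = 733.949 MeV / 84 = 8.737 MeV/nucleon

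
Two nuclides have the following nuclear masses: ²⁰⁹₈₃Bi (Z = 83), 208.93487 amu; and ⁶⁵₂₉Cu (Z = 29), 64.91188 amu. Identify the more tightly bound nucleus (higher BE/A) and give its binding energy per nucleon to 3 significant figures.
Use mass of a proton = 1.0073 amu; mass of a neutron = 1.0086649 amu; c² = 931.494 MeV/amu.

⁶⁵₂₉Cu; 8.77 MeV/nucleon

²⁰⁹₈₃Bi: Σm = 83(1.0073) + 126(1.0086649) = 210.6976774 amu; Δm = 1.7628074 amu; E_B = 1642.04 MeV; E_B/A = 7.857 MeV
⁶⁵₂₉Cu: Σm = 29(1.0073) + 36(1.0086649) = 65.5236364 amu; Δm = 0.6117564 amu; E_B = 569.85 MeV; E_B/A = 8.767 MeV
⁶⁵₂₉Cu has the higher binding energy per nucleon, so it is the more tightly bound nucleus.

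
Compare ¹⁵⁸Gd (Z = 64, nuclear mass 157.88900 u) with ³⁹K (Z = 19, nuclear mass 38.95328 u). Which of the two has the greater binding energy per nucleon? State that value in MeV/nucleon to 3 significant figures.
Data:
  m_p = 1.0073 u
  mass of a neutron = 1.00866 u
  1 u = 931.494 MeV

¹⁵⁸Gd: Σm = 64(1.0073) + 94(1.00866) = 159.28124 u; Δm = 1.39224 u; E_B = 1296.9 MeV; E_B/A = 8.208 MeV
³⁹K: Σm = 19(1.0073) + 20(1.00866) = 39.31190 u; Δm = 0.35862 u; E_B = 334.05 MeV; E_B/A = 8.565 MeV
³⁹K has the higher binding energy per nucleon, so it is the more tightly bound nucleus.

³⁹K; 8.57 MeV/nucleon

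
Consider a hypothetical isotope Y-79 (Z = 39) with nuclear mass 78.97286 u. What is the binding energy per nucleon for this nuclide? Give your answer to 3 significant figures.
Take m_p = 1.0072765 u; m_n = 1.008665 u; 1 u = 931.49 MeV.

7.75 MeV/nucleon

Mass of separated nucleons = 39(1.0072765) + 40(1.008665) = 39.2837835 + 40.346600 = 79.6303835 u
Mass defect Δm = 79.6303835 − 78.97286 = 0.6575235 u
Converting to energy: 0.6575235 u × 931.49 MeV/u = 612.477 MeV
BE/A = 612.477 MeV / 79 = 7.753 MeV/nucleon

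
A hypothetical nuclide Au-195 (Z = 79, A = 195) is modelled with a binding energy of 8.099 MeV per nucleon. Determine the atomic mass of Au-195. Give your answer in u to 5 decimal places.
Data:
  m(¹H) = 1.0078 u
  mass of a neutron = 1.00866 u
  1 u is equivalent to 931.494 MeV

Total binding energy = 195 × 8.099 = 1579.305 MeV
Mass defect = 1579.305 MeV / (931.494 MeV/u) = 1.6954538 u
Constituent mass = 79(1.0078) + 116(1.00866) = 196.62076 u
Atomic mass = 196.62076 − 1.6954538 = 194.9253062 u ≈ 194.92531 u (to 5 decimal places)

194.92531 u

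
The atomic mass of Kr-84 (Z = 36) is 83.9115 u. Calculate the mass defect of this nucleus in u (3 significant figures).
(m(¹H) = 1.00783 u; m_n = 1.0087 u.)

0.788 u

Z = 36, so N = A − Z = 84 − 36 = 48.
Σm = 36·m(¹H) + 48·m_n = 36.28188 + 48.4176 = 84.69948 u
The mass defect is 84.69948 − 83.9115 = 0.78798 u.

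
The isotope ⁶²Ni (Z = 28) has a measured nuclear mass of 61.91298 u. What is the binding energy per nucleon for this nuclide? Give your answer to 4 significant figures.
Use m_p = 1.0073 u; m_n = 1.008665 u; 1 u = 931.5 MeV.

Total constituent mass: 28 × 1.0073 + 34 × 1.008665 = 62.499010 u
Δm = 62.499010 − 61.91298 = 0.586030 u
E_B = 0.586030 × 931.5 = 545.887 MeV
Per nucleon: 545.887 / 62 = 8.805 MeV

8.805 MeV/nucleon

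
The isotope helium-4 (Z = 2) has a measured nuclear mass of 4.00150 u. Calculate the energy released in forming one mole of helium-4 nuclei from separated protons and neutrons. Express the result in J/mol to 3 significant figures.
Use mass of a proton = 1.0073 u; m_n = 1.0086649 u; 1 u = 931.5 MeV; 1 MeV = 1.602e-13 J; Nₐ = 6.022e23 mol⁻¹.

Mass of separated nucleons = 2(1.0073) + 2(1.0086649) = 2.0146 + 2.0173298 = 4.0319298 u
Δm = 4.0319298 − 4.00150 = 0.0304298 u
Converting to energy: 0.0304298 u × 931.5 MeV/u = 28.3454 MeV
Per nucleus in joules: 28.3454 MeV × 1.602e-13 J/MeV = 4.5409e-12 J
Per mole: 4.5409e-12 J × 6.022e23 mol⁻¹ = 2.7345e+12 J/mol

2.73e+12 J/mol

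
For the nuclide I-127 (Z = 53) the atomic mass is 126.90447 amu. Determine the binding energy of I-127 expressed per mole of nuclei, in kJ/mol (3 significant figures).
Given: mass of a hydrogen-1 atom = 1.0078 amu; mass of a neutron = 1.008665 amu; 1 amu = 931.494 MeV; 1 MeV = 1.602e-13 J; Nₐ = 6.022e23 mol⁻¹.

Z = 53, so N = A − Z = 127 − 53 = 74.
Total constituent mass: 53 × 1.0078 + 74 × 1.008665 = 128.054610 amu
Mass defect Δm = 128.054610 − 126.90447 = 1.150140 amu
E_B = 1.150140 × 931.494 = 1071.35 MeV
Per nucleus in joules: 1071.35 MeV × 1.602e-13 J/MeV = 1.7163e-10 J
Per mole: 1.7163e-10 J × 6.022e23 mol⁻¹ = 1.0336e+14 J/mol

1.03e+11 kJ/mol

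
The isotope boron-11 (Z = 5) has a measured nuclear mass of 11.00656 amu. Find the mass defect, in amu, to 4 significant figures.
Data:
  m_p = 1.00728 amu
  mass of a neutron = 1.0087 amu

0.08204 amu

With 5 protons and 6 neutrons (A = 11):
Total constituent mass: 5 × 1.00728 + 6 × 1.0087 = 11.08860 amu
Δm = 11.08860 − 11.00656 = 0.08204 amu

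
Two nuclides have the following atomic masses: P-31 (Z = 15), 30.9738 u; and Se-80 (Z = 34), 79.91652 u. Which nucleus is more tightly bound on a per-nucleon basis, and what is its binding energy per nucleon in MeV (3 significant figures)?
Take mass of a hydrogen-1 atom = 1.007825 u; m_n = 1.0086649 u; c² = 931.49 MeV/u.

Se-80; 8.71 MeV/nucleon

P-31: Σm = 15(1.007825) + 16(1.0086649) = 31.2560134 u; Δm = 0.2822134 u; E_B = 262.88 MeV; E_B/A = 8.480 MeV
Se-80: Σm = 34(1.007825) + 46(1.0086649) = 80.6646354 u; Δm = 0.7481154 u; E_B = 696.86 MeV; E_B/A = 8.711 MeV
Se-80 has the higher binding energy per nucleon, so it is the more tightly bound nucleus.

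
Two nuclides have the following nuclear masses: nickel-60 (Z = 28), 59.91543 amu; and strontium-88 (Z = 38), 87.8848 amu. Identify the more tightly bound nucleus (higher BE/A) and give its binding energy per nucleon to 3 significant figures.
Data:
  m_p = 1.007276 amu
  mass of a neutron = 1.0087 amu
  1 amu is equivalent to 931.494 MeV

nickel-60: Σm = 28(1.007276) + 32(1.0087) = 60.482128 amu; Δm = 0.566698 amu; E_B = 527.88 MeV; E_B/A = 8.798 MeV
strontium-88: Σm = 38(1.007276) + 50(1.0087) = 88.711488 amu; Δm = 0.826688 amu; E_B = 770.05 MeV; E_B/A = 8.751 MeV
nickel-60 has the higher binding energy per nucleon, so it is the more tightly bound nucleus.

nickel-60; 8.80 MeV/nucleon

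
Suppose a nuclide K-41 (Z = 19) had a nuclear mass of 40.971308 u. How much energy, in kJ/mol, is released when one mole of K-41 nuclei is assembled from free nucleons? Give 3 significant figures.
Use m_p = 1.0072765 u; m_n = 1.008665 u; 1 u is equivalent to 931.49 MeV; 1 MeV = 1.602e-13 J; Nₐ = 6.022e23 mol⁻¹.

Total constituent mass: 19 × 1.0072765 + 22 × 1.008665 = 41.3288835 u
Mass defect Δm = 41.3288835 − 40.971308 = 0.3575755 u
Converting to energy: 0.3575755 u × 931.49 MeV/u = 333.078 MeV
Per nucleus in joules: 333.078 MeV × 1.602e-13 J/MeV = 5.3359e-11 J
Per mole: 5.3359e-11 J × 6.022e23 mol⁻¹ = 3.2133e+13 J/mol

3.21e+10 kJ/mol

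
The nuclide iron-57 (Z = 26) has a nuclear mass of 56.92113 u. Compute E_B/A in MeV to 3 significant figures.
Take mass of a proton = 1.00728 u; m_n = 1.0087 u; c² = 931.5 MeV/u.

8.79 MeV/nucleon

With 26 protons and 31 neutrons (A = 57):
Mass of separated nucleons = 26(1.00728) + 31(1.0087) = 26.18928 + 31.2697 = 57.45898 u
Mass defect Δm = 57.45898 − 56.92113 = 0.53785 u
E_B = 0.53785 × 931.5 = 501.007 MeV
Per nucleon: 501.007 / 57 = 8.790 MeV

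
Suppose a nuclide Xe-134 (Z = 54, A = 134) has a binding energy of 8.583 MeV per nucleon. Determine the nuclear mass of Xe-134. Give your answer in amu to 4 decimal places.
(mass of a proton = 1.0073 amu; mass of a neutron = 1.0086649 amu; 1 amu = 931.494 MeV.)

133.8527 amu

Total binding energy = 134 × 8.583 = 1150.122 MeV
Mass defect = 1150.122 MeV / (931.494 MeV/amu) = 1.234707 amu
Constituent mass = 54(1.0073) + 80(1.0086649) = 135.0873920 amu
Nuclear mass = 135.0873920 − 1.234707 = 133.8526850 amu ≈ 133.8527 amu (to 4 decimal places)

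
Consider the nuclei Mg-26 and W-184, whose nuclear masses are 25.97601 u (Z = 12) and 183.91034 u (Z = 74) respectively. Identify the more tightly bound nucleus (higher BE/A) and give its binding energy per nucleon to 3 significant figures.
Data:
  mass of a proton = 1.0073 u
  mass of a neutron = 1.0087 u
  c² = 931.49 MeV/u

Mg-26; 8.36 MeV/nucleon

Mg-26: Σm = 12(1.0073) + 14(1.0087) = 26.2094 u; Δm = 0.23339 u; E_B = 217.40 MeV; E_B/A = 8.362 MeV
W-184: Σm = 74(1.0073) + 110(1.0087) = 185.4972 u; Δm = 1.58686 u; E_B = 1478.1 MeV; E_B/A = 8.033 MeV
Mg-26 has the higher binding energy per nucleon, so it is the more tightly bound nucleus.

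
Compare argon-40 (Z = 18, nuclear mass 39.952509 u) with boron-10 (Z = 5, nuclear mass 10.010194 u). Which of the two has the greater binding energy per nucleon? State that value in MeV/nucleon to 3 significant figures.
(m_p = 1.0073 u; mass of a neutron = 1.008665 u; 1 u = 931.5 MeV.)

argon-40: Σm = 18(1.0073) + 22(1.008665) = 40.322030 u; Δm = 0.369521 u; E_B = 344.21 MeV; E_B/A = 8.605 MeV
boron-10: Σm = 5(1.0073) + 5(1.008665) = 10.079825 u; Δm = 0.069631 u; E_B = 64.861 MeV; E_B/A = 6.486 MeV
argon-40 has the higher binding energy per nucleon, so it is the more tightly bound nucleus.

argon-40; 8.61 MeV/nucleon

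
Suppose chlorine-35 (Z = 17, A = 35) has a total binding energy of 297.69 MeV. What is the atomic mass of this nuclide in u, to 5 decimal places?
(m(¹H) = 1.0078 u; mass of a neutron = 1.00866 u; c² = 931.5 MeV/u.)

34.96890 u

Mass defect = 297.69 MeV / (931.5 MeV/u) = 0.3195813 u
Constituent mass = 17(1.0078) + 18(1.00866) = 35.28848 u
Atomic mass = 35.28848 − 0.3195813 = 34.9688987 u ≈ 34.96890 u (to 5 decimal places)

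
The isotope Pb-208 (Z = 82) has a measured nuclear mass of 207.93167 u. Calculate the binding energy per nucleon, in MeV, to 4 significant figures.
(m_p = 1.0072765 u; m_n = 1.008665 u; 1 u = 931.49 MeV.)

7.867 MeV/nucleon

The nucleus contains 82 protons and 208 − 82 = 126 neutrons.
Mass of separated nucleons = 82(1.0072765) + 126(1.008665) = 82.5966730 + 127.091790 = 209.6884630 u
Mass defect Δm = 209.6884630 − 207.93167 = 1.7567930 u
E_B = 1.7567930 × 931.49 = 1636.435 MeV
BE/A = 1636.435 MeV / 208 = 7.867 MeV/nucleon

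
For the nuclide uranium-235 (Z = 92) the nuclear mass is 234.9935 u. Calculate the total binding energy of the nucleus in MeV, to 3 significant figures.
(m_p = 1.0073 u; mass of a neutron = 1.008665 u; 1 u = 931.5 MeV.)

1790 MeV

The nucleus contains 92 protons and 235 − 92 = 143 neutrons.
Mass of separated nucleons = 92(1.0073) + 143(1.008665) = 92.6716 + 144.239095 = 236.910695 u
Mass defect Δm = 236.910695 − 234.9935 = 1.917195 u
Binding energy = Δm·c² = 1.917195 × 931.5 MeV/u = 1785.87 MeV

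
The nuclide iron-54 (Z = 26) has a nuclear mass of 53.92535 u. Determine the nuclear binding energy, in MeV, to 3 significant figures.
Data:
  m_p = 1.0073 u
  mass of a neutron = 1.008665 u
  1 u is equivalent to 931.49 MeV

Σm = 26·m_p + 28·m_n = 26.1898 + 28.242620 = 54.432420 u
Mass defect Δm = 54.432420 − 53.92535 = 0.507070 u
Binding energy = Δm·c² = 0.507070 × 931.49 MeV/u = 472.331 MeV

472 MeV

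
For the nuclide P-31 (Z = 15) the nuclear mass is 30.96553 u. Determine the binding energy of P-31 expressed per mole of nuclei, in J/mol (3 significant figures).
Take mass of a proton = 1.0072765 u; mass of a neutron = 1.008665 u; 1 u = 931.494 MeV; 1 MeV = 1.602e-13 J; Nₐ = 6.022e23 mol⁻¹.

Σm = 15·m_p + 16·m_n = 15.1091475 + 16.138640 = 31.2477875 u
Mass defect Δm = 31.2477875 − 30.96553 = 0.2822575 u
E_B = 0.2822575 × 931.494 = 262.921 MeV
Per nucleus in joules: 262.921 MeV × 1.602e-13 J/MeV = 4.2120e-11 J
Per mole: 4.2120e-11 J × 6.022e23 mol⁻¹ = 2.5365e+13 J/mol

2.54e+13 J/mol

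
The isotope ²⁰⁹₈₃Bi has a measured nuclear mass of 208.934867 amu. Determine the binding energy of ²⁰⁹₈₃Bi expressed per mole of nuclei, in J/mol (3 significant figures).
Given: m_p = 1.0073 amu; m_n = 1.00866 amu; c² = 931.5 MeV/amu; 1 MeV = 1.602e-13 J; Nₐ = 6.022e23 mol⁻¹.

1.58e+14 J/mol

Σm = 83·m_p + 126·m_n = 83.6059 + 127.09116 = 210.69706 amu
The mass defect is 210.69706 − 208.934867 = 1.762193 amu.
Converting to energy: 1.762193 amu × 931.5 MeV/amu = 1641.48 MeV
Per nucleus in joules: 1641.48 MeV × 1.602e-13 J/MeV = 2.6297e-10 J
Per mole: 2.6297e-10 J × 6.022e23 mol⁻¹ = 1.5836e+14 J/mol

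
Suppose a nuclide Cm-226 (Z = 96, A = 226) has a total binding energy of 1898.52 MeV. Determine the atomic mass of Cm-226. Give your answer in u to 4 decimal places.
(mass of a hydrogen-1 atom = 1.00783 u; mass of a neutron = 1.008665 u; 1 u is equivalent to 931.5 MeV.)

Mass defect = 1898.52 MeV / (931.5 MeV/u) = 2.038132 u
Constituent mass = 96(1.00783) + 130(1.008665) = 227.878130 u
Atomic mass = 227.878130 − 2.038132 = 225.839998 u ≈ 225.8400 u (to 4 decimal places)

225.8400 u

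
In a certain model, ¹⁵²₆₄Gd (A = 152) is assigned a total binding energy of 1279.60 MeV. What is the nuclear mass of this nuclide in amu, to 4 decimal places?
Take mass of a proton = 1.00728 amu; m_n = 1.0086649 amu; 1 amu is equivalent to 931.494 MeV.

151.8547 amu

Mass defect = 1279.60 MeV / (931.494 MeV/amu) = 1.373707 amu
Constituent mass = 64(1.00728) + 88(1.0086649) = 153.2284312 amu
Nuclear mass = 153.2284312 − 1.373707 = 151.8547242 amu ≈ 151.8547 amu (to 4 decimal places)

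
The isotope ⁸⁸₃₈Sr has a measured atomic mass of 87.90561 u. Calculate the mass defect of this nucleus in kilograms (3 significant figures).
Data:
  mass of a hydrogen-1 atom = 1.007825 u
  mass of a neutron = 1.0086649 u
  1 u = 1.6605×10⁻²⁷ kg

1.37e-27 kg

Mass of separated nucleons = 38(1.007825) + 50(1.0086649) = 38.297350 + 50.4332450 = 88.7305950 u
The mass defect is 88.7305950 − 87.90561 = 0.8249850 u.
In SI units: 0.8249850 u × 1.6605×10⁻²⁷ kg/u = 1.3699e-27 kg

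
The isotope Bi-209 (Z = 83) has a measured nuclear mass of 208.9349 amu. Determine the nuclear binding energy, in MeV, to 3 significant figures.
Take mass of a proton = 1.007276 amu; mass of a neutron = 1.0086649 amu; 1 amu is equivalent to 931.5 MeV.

Total constituent mass: 83 × 1.007276 + 126 × 1.0086649 = 210.6956854 amu
Mass defect Δm = 210.6956854 − 208.9349 = 1.7607854 amu
E_B = 1.7607854 × 931.5 = 1640.17 MeV

1640 MeV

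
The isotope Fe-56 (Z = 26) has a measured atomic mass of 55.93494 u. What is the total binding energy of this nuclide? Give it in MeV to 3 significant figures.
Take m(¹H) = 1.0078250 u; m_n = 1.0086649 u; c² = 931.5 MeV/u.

492 MeV

The nucleus contains 26 protons and 56 − 26 = 30 neutrons.
Mass of separated nucleons = 26(1.0078250) + 30(1.0086649) = 26.2034500 + 30.2599470 = 56.4633970 u
Δm = 56.4633970 − 55.93494 = 0.5284570 u
Converting to energy: 0.5284570 u × 931.5 MeV/u = 492.258 MeV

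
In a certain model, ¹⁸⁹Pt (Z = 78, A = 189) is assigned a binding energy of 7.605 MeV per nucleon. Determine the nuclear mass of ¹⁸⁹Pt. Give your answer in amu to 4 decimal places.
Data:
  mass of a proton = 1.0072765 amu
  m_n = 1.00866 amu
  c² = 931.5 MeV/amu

Total binding energy = 189 × 7.605 = 1437.345 MeV
Mass defect = 1437.345 MeV / (931.5 MeV/amu) = 1.543043 amu
Constituent mass = 78(1.0072765) + 111(1.00866) = 190.5288270 amu
Nuclear mass = 190.5288270 − 1.543043 = 188.9857840 amu ≈ 188.9858 amu (to 4 decimal places)

188.9858 amu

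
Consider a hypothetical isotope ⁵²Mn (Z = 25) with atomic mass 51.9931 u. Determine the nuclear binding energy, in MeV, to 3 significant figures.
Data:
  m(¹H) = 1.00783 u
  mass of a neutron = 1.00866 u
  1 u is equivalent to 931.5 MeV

The nucleus contains 25 protons and 52 − 25 = 27 neutrons.
Σm = 25·m(¹H) + 27·m_n = 25.19575 + 27.23382 = 52.42957 u
Mass defect Δm = 52.42957 − 51.9931 = 0.43647 u
Binding energy = Δm·c² = 0.43647 × 931.5 MeV/u = 406.572 MeV

407 MeV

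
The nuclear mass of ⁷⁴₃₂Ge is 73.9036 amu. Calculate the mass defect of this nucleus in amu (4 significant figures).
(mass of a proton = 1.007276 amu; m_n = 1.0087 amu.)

0.6946 amu

Z = 32, so N = A − Z = 74 − 32 = 42.
Mass of separated nucleons = 32(1.007276) + 42(1.0087) = 32.232832 + 42.3654 = 74.598232 amu
Δm = 74.598232 − 73.9036 = 0.694632 amu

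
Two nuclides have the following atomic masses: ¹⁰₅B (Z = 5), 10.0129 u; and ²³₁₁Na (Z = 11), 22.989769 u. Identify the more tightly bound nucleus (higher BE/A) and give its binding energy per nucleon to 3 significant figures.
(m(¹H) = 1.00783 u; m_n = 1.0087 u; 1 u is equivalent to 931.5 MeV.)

²³₁₁Na; 8.13 MeV/nucleon

¹⁰₅B: Σm = 5(1.00783) + 5(1.0087) = 10.08265 u; Δm = 0.06975 u; E_B = 64.972 MeV; E_B/A = 6.497 MeV
²³₁₁Na: Σm = 11(1.00783) + 12(1.0087) = 23.19053 u; Δm = 0.200761 u; E_B = 187.01 MeV; E_B/A = 8.131 MeV
²³₁₁Na has the higher binding energy per nucleon, so it is the more tightly bound nucleus.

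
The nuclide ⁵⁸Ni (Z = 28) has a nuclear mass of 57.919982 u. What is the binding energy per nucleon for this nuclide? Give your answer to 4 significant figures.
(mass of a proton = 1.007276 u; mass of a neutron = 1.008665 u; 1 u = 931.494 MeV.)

8.732 MeV/nucleon

Z = 28, so N = A − Z = 58 − 28 = 30.
Σm = 28·m_p + 30·m_n = 28.203728 + 30.259950 = 58.463678 u
Δm = 58.463678 − 57.919982 = 0.543696 u
E_B = 0.543696 × 931.494 = 506.450 MeV
Per nucleon: 506.450 / 58 = 8.732 MeV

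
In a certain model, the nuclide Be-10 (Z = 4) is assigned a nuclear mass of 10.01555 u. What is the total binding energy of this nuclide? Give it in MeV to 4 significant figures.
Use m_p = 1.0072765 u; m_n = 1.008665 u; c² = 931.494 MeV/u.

Σm = 4·m_p + 6·m_n = 4.0291060 + 6.051990 = 10.0810960 u
The mass defect is 10.0810960 − 10.01555 = 0.0655460 u.
Converting to energy: 0.0655460 u × 931.494 MeV/u = 61.0557 MeV

61.06 MeV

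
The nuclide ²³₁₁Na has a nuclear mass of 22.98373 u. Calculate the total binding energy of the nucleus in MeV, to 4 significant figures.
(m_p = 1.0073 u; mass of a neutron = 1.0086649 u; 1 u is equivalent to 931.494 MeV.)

Σm = 11·m_p + 12·m_n = 11.0803 + 12.1039788 = 23.1842788 u
Δm = 23.1842788 − 22.98373 = 0.2005488 u
E_B = 0.2005488 × 931.494 = 186.810 MeV

186.8 MeV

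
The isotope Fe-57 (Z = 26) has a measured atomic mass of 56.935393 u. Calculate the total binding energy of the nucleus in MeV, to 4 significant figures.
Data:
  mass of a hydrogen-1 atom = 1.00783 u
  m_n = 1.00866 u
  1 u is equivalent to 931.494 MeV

499.9 MeV

The nucleus contains 26 protons and 57 − 26 = 31 neutrons.
Total constituent mass: 26 × 1.00783 + 31 × 1.00866 = 57.47204 u
Δm = 57.47204 − 56.935393 = 0.536647 u
Binding energy = Δm·c² = 0.536647 × 931.494 MeV/u = 499.883 MeV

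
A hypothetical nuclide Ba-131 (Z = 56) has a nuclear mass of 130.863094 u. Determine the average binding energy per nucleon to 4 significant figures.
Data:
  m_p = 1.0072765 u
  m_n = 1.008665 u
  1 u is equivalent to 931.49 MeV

The nucleus contains 56 protons and 131 − 56 = 75 neutrons.
Total constituent mass: 56 × 1.0072765 + 75 × 1.008665 = 132.0573590 u
The mass defect is 132.0573590 − 130.863094 = 1.1942650 u.
E_B = 1.1942650 × 931.49 = 1112.45 MeV
BE/A = 1112.45 MeV / 131 = 8.492 MeV/nucleon

8.492 MeV/nucleon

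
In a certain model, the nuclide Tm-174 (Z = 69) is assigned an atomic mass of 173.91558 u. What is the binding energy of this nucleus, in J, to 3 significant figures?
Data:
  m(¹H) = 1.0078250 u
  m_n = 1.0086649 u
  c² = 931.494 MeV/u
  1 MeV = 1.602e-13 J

2.29e-10 J

With 69 protons and 105 neutrons (A = 174):
Mass of separated nucleons = 69(1.0078250) + 105(1.0086649) = 69.5399250 + 105.9098145 = 175.4497395 u
Δm = 175.4497395 − 173.91558 = 1.5341595 u
Binding energy = Δm·c² = 1.5341595 × 931.494 MeV/u = 1429.06 MeV
In joules: 1429.06 MeV × 1.602e-13 J/MeV = 2.2894e-10 J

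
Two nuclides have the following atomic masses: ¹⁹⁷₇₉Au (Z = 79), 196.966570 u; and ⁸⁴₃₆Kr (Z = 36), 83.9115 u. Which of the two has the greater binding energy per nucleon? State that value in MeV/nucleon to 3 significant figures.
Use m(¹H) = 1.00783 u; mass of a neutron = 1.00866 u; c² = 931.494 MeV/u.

⁸⁴₃₆Kr; 8.72 MeV/nucleon

¹⁹⁷₇₉Au: Σm = 79(1.00783) + 118(1.00866) = 198.64045 u; Δm = 1.673880 u; E_B = 1559.21 MeV; E_B/A = 7.9148 MeV
⁸⁴₃₆Kr: Σm = 36(1.00783) + 48(1.00866) = 84.69756 u; Δm = 0.78606 u; E_B = 732.21 MeV; E_B/A = 8.717 MeV
⁸⁴₃₆Kr has the higher binding energy per nucleon, so it is the more tightly bound nucleus.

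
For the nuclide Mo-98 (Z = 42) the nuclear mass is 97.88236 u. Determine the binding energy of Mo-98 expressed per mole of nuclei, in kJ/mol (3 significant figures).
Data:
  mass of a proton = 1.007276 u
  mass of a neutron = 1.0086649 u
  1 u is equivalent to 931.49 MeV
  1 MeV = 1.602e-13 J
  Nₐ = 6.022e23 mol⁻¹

Z = 42, so N = A − Z = 98 − 42 = 56.
Mass of separated nucleons = 42(1.007276) + 56(1.0086649) = 42.305592 + 56.4852344 = 98.7908264 u
Mass defect Δm = 98.7908264 − 97.88236 = 0.9084664 u
E_B = 0.9084664 × 931.49 = 846.227 MeV
Per nucleus in joules: 846.227 MeV × 1.602e-13 J/MeV = 1.3557e-10 J
Per mole: 1.3557e-10 J × 6.022e23 mol⁻¹ = 8.1640e+13 J/mol

8.16e+10 kJ/mol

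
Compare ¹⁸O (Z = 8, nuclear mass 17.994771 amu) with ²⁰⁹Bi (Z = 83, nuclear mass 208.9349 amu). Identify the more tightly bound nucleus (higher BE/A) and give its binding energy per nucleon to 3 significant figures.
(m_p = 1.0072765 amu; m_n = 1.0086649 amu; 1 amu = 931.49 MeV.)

²⁰⁹Bi; 7.85 MeV/nucleon

¹⁸O: Σm = 8(1.0072765) + 10(1.0086649) = 18.1448610 amu; Δm = 0.1500900 amu; E_B = 139.81 MeV; E_B/A = 7.767 MeV
²⁰⁹Bi: Σm = 83(1.0072765) + 126(1.0086649) = 210.6957269 amu; Δm = 1.7608269 amu; E_B = 1640.2 MeV; E_B/A = 7.848 MeV
²⁰⁹Bi has the higher binding energy per nucleon, so it is the more tightly bound nucleus.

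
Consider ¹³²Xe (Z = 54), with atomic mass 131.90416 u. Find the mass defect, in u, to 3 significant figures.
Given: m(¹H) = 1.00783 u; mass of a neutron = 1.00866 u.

1.19 u

Z = 54, so N = A − Z = 132 − 54 = 78.
Total constituent mass: 54 × 1.00783 + 78 × 1.00866 = 133.09830 u
The mass defect is 133.09830 − 131.90416 = 1.19414 u.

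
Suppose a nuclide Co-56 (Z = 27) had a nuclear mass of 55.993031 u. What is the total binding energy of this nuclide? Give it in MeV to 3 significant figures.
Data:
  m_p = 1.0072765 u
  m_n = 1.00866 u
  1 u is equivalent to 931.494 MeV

423 MeV

Z = 27, so N = A − Z = 56 − 27 = 29.
Σm = 27·m_p + 29·m_n = 27.1964655 + 29.25114 = 56.4476055 u
The mass defect is 56.4476055 − 55.993031 = 0.4545745 u.
Converting to energy: 0.4545745 u × 931.494 MeV/u = 423.433 MeV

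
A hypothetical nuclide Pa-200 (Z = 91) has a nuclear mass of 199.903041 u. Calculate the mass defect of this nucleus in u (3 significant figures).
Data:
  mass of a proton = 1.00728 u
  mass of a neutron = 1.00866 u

1.70 u

The nucleus contains 91 protons and 200 − 91 = 109 neutrons.
Mass of separated nucleons = 91(1.00728) + 109(1.00866) = 91.66248 + 109.94394 = 201.60642 u
Δm = 201.60642 − 199.903041 = 1.703379 u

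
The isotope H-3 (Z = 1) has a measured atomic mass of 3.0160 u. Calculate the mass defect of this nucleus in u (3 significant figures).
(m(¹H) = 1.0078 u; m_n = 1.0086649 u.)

With 1 protons and 2 neutrons (A = 3):
Σm = 1·m(¹H) + 2·m_n = 1.0078 + 2.0173298 = 3.0251298 u
The mass defect is 3.0251298 − 3.0160 = 0.0091298 u.

0.00913 u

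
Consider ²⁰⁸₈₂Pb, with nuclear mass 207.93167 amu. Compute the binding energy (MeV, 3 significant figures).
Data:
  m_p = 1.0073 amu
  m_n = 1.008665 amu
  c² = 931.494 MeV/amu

1640 MeV

Total constituent mass: 82 × 1.0073 + 126 × 1.008665 = 209.690390 amu
Mass defect Δm = 209.690390 − 207.93167 = 1.758720 amu
Binding energy = Δm·c² = 1.758720 × 931.494 MeV/amu = 1638.24 MeV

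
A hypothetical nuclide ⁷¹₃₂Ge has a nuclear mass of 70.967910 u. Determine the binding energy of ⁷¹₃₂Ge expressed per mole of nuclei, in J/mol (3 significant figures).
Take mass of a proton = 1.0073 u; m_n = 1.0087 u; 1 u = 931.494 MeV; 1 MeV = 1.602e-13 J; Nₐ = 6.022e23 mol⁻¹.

5.44e+13 J/mol

The nucleus contains 32 protons and 71 − 32 = 39 neutrons.
Σm = 32·m_p + 39·m_n = 32.2336 + 39.3393 = 71.5729 u
Mass defect Δm = 71.5729 − 70.967910 = 0.604990 u
Binding energy = Δm·c² = 0.604990 × 931.494 MeV/u = 563.545 MeV
Per nucleus in joules: 563.545 MeV × 1.602e-13 J/MeV = 9.0280e-11 J
Per mole: 9.0280e-11 J × 6.022e23 mol⁻¹ = 5.4367e+13 J/mol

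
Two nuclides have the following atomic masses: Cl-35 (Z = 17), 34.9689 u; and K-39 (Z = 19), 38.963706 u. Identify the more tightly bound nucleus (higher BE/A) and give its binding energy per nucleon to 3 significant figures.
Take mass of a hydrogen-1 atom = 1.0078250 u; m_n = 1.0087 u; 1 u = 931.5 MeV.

Cl-35: Σm = 17(1.0078250) + 18(1.0087) = 35.2896250 u; Δm = 0.3207250 u; E_B = 298.76 MeV; E_B/A = 8.536 MeV
K-39: Σm = 19(1.0078250) + 20(1.0087) = 39.3226750 u; Δm = 0.3589690 u; E_B = 334.38 MeV; E_B/A = 8.574 MeV
K-39 has the higher binding energy per nucleon, so it is the more tightly bound nucleus.

K-39; 8.57 MeV/nucleon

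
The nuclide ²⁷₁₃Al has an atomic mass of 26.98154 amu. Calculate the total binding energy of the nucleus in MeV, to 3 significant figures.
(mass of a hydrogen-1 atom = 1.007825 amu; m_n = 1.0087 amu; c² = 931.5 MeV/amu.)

Z = 13, so N = A − Z = 27 − 13 = 14.
Σm = 13·m(¹H) + 14·m_n = 13.101725 + 14.1218 = 27.223525 amu
Δm = 27.223525 − 26.98154 = 0.241985 amu
Converting to energy: 0.241985 amu × 931.5 MeV/amu = 225.409 MeV

225 MeV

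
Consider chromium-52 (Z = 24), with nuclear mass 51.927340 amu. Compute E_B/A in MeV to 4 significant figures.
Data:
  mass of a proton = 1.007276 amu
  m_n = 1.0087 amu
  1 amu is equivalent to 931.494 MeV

Σm = 24·m_p + 28·m_n = 24.174624 + 28.2436 = 52.418224 amu
The mass defect is 52.418224 − 51.927340 = 0.490884 amu.
E_B = 0.490884 × 931.494 = 457.256 MeV
BE/A = 457.256 MeV / 52 = 8.793 MeV/nucleon

8.793 MeV/nucleon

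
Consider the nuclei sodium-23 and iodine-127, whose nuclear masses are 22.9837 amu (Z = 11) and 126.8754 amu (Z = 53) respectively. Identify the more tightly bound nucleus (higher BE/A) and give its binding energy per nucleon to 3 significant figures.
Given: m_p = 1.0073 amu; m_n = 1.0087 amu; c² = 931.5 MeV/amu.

sodium-23: Σm = 11(1.0073) + 12(1.0087) = 23.1847 amu; Δm = 0.2010 amu; E_B = 187.232 MeV; E_B/A = 8.141 MeV
iodine-127: Σm = 53(1.0073) + 74(1.0087) = 128.0307 amu; Δm = 1.1553 amu; E_B = 1076.2 MeV; E_B/A = 8.474 MeV
iodine-127 has the higher binding energy per nucleon, so it is the more tightly bound nucleus.

iodine-127; 8.47 MeV/nucleon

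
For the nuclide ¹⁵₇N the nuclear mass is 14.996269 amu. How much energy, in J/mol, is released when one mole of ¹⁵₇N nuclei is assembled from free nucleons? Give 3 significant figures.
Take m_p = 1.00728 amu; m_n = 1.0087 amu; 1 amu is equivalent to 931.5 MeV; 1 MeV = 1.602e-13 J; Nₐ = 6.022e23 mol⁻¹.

1.12e+13 J/mol

With 7 protons and 8 neutrons (A = 15):
Σm = 7·m_p + 8·m_n = 7.05096 + 8.0696 = 15.12056 amu
Δm = 15.12056 − 14.996269 = 0.124291 amu
Binding energy = Δm·c² = 0.124291 × 931.5 MeV/amu = 115.777 MeV
Per nucleus in joules: 115.777 MeV × 1.602e-13 J/MeV = 1.8547e-11 J
Per mole: 1.8547e-11 J × 6.022e23 mol⁻¹ = 1.1169e+13 J/mol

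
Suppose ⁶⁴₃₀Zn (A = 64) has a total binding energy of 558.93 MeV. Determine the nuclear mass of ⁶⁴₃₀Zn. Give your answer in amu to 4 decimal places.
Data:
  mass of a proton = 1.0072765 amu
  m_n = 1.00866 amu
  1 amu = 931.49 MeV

Mass defect = 558.93 MeV / (931.49 MeV/amu) = 0.600039 amu
Constituent mass = 30(1.0072765) + 34(1.00866) = 64.5127350 amu
Nuclear mass = 64.5127350 − 0.600039 = 63.9126960 amu ≈ 63.9127 amu (to 4 decimal places)

63.9127 amu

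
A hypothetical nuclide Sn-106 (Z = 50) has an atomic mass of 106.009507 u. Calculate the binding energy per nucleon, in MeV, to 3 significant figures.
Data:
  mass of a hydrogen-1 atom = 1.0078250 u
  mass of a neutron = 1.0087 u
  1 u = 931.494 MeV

Σm = 50·m(¹H) + 56·m_n = 50.3912500 + 56.4872 = 106.8784500 u
Δm = 106.8784500 − 106.009507 = 0.8689430 u
Converting to energy: 0.8689430 u × 931.494 MeV/u = 809.415 MeV
BE/A = 809.415 MeV / 106 = 7.636 MeV/nucleon

7.64 MeV/nucleon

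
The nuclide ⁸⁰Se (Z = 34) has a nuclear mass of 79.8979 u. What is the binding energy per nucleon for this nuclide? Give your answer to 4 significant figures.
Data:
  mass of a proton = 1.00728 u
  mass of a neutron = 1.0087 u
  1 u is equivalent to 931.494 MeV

Total constituent mass: 34 × 1.00728 + 46 × 1.0087 = 80.64772 u
Δm = 80.64772 − 79.8979 = 0.74982 u
Binding energy = Δm·c² = 0.74982 × 931.494 MeV/u = 698.453 MeV
BE/A = 698.453 MeV / 80 = 8.731 MeV/nucleon

8.731 MeV/nucleon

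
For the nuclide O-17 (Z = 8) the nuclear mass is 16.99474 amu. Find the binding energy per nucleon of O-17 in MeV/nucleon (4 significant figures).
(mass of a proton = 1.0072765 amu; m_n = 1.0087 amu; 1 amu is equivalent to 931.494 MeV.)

With 8 protons and 9 neutrons (A = 17):
Total constituent mass: 8 × 1.0072765 + 9 × 1.0087 = 17.1365120 amu
The mass defect is 17.1365120 − 16.99474 = 0.1417720 amu.
Binding energy = Δm·c² = 0.1417720 × 931.494 MeV/amu = 132.060 MeV
Dividing by A = 17 gives 7.768 MeV per nucleon.

7.768 MeV/nucleon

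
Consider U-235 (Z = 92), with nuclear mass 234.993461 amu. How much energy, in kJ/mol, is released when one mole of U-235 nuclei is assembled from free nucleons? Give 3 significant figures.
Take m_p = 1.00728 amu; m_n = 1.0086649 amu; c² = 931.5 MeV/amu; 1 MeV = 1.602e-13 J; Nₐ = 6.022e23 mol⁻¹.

The nucleus contains 92 protons and 235 − 92 = 143 neutrons.
Mass of separated nucleons = 92(1.00728) + 143(1.0086649) = 92.66976 + 144.2390807 = 236.9088407 amu
The mass defect is 236.9088407 − 234.993461 = 1.9153797 amu.
Binding energy = Δm·c² = 1.9153797 × 931.5 MeV/amu = 1784.18 MeV
Per nucleus in joules: 1784.18 MeV × 1.602e-13 J/MeV = 2.8583e-10 J
Per mole: 2.8583e-10 J × 6.022e23 mol⁻¹ = 1.7213e+14 J/mol

1.72e+11 kJ/mol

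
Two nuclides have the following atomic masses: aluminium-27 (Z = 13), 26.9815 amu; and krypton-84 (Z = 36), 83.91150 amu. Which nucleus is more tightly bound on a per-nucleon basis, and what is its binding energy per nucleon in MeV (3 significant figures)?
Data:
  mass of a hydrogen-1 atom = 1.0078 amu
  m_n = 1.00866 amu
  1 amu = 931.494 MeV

aluminium-27: Σm = 13(1.0078) + 14(1.00866) = 27.22264 amu; Δm = 0.24114 amu; E_B = 224.62 MeV; E_B/A = 8.319 MeV
krypton-84: Σm = 36(1.0078) + 48(1.00866) = 84.69648 amu; Δm = 0.78498 amu; E_B = 731.20 MeV; E_B/A = 8.7048 MeV
krypton-84 has the higher binding energy per nucleon, so it is the more tightly bound nucleus.

krypton-84; 8.70 MeV/nucleon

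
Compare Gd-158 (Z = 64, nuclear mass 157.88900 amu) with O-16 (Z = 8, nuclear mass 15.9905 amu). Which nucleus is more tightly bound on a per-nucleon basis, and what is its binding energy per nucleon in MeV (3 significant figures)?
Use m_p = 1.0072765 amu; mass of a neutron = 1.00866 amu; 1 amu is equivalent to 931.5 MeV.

Gd-158; 8.20 MeV/nucleon

Gd-158: Σm = 64(1.0072765) + 94(1.00866) = 159.2797360 amu; Δm = 1.3907360 amu; E_B = 1295.5 MeV; E_B/A = 8.199 MeV
O-16: Σm = 8(1.0072765) + 8(1.00866) = 16.1274920 amu; Δm = 0.1369920 amu; E_B = 127.61 MeV; E_B/A = 7.976 MeV
Gd-158 has the higher binding energy per nucleon, so it is the more tightly bound nucleus.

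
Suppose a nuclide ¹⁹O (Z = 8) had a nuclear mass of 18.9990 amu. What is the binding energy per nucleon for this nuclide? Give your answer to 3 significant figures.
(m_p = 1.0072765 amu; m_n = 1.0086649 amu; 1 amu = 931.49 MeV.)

Mass of separated nucleons = 8(1.0072765) + 11(1.0086649) = 8.0582120 + 11.0953139 = 19.1535259 amu
Mass defect Δm = 19.1535259 − 18.9990 = 0.1545259 amu
E_B = 0.1545259 × 931.49 = 143.939 MeV
Dividing by A = 19 gives 7.576 MeV per nucleon.

7.58 MeV/nucleon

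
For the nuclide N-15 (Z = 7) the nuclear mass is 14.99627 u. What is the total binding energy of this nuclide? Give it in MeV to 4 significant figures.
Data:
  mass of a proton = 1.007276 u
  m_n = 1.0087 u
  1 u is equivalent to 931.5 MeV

Z = 7, so N = A − Z = 15 − 7 = 8.
Mass of separated nucleons = 7(1.007276) + 8(1.0087) = 7.050932 + 8.0696 = 15.120532 u
Mass defect Δm = 15.120532 − 14.99627 = 0.124262 u
Converting to energy: 0.124262 u × 931.5 MeV/u = 115.750 MeV

115.8 MeV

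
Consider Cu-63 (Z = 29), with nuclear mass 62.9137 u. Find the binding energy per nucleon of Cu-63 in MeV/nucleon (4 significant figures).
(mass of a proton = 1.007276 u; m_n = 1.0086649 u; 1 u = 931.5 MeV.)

8.752 MeV/nucleon

Mass of separated nucleons = 29(1.007276) + 34(1.0086649) = 29.211004 + 34.2946066 = 63.5056106 u
Mass defect Δm = 63.5056106 − 62.9137 = 0.5919106 u
Converting to energy: 0.5919106 u × 931.5 MeV/u = 551.365 MeV
Dividing by A = 63 gives 8.752 MeV per nucleon.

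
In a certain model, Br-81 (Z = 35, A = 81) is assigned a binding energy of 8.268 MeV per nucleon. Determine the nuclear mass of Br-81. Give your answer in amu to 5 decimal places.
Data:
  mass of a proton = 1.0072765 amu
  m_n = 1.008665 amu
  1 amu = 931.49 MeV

Total binding energy = 81 × 8.268 = 669.708 MeV
Mass defect = 669.708 MeV / (931.49 MeV/amu) = 0.7189642 amu
Constituent mass = 35(1.0072765) + 46(1.008665) = 81.6532675 amu
Nuclear mass = 81.6532675 − 0.7189642 = 80.9343033 amu ≈ 80.93430 amu (to 5 decimal places)

80.93430 amu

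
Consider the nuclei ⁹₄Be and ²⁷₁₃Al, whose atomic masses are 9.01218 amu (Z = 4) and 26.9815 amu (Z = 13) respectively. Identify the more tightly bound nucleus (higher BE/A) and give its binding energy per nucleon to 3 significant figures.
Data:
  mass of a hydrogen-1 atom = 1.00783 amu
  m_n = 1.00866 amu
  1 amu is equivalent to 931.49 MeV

⁹₄Be: Σm = 4(1.00783) + 5(1.00866) = 9.07462 amu; Δm = 0.06244 amu; E_B = 58.162 MeV; E_B/A = 6.462 MeV
²⁷₁₃Al: Σm = 13(1.00783) + 14(1.00866) = 27.22303 amu; Δm = 0.24153 amu; E_B = 224.98 MeV; E_B/A = 8.333 MeV
²⁷₁₃Al has the higher binding energy per nucleon, so it is the more tightly bound nucleus.

²⁷₁₃Al; 8.33 MeV/nucleon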